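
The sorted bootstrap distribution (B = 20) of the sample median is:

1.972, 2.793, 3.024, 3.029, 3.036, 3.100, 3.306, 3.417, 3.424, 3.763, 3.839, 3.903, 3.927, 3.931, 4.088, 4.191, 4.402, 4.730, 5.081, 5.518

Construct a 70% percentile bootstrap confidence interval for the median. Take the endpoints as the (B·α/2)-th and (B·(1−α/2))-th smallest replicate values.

(3.024, 4.402)

α = 0.30; lower rank = 20 × 0.150 = 3; upper rank = 20 × 0.850 = 17.
The 3rd smallest replicate is 3.024; the 17th is 4.402.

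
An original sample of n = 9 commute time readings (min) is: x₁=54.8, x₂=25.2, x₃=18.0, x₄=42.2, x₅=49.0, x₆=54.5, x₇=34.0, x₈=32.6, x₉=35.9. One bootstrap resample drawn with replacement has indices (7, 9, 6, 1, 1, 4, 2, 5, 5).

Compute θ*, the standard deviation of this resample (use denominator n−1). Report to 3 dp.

Resample values: 34.0, 35.9, 54.5, 54.8, 54.8, 42.2, 25.2, 49.0, 49.0.
Mean = 44.3778; sum of squared deviations = 914.5356
s² = 914.5356 / 8 = 114.3169
s = √114.3169 = 10.692

θ* = 10.692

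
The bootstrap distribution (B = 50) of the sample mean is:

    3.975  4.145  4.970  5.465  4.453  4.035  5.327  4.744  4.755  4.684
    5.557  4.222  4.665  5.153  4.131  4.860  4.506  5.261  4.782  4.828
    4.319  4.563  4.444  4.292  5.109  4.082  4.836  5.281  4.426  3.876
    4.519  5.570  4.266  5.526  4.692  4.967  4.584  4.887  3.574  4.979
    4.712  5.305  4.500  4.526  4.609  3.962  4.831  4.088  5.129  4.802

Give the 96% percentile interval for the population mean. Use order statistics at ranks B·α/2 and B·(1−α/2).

Sorted replicates: 3.574, 3.876, 3.962, 3.975, 4.035, 4.082, 4.088, 4.131, 4.145, 4.222, 4.266, 4.292, 4.319, 4.426, 4.444, 4.453, 4.500, 4.506, 4.519, 4.526, 4.563, 4.584, 4.609, 4.665, 4.684, 4.692, 4.712, 4.744, 4.755, 4.782, 4.802, 4.828, 4.831, 4.836, 4.860, 4.887, 4.967, 4.970, 4.979, 5.109, 5.129, 5.153, 5.261, 5.281, 5.305, 5.327, 5.465, 5.526, 5.557, 5.570
α = 0.04; lower rank = 50 × 0.020 = 1; upper rank = 50 × 0.980 = 49.
The 1st smallest replicate is 3.574; the 49th is 5.557.

(3.574, 5.557)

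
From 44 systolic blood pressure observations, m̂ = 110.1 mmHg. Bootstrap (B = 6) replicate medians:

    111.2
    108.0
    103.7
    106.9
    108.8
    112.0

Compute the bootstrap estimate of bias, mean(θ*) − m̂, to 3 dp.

mean(θ*) = (111.2 + 108.0 + 103.7 + 106.9 + 108.8 + 112.0) / 6 = 108.4333
bias = 108.4333 − 110.1

bias = −1.667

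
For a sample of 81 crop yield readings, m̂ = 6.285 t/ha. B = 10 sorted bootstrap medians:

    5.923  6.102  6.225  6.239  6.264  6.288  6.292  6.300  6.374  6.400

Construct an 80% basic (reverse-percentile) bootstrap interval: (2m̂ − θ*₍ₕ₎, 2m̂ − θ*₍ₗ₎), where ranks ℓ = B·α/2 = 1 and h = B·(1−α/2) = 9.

Percentile endpoints at ranks 1 and 9: θ*₍1₎ = 5.923, θ*₍9₎ = 6.374.
Basic interval reflects these around m̂:
  lower = 2 × 6.285 − 6.374 = 6.196
  upper = 2 × 6.285 − 5.923 = 6.647

(6.196, 6.647)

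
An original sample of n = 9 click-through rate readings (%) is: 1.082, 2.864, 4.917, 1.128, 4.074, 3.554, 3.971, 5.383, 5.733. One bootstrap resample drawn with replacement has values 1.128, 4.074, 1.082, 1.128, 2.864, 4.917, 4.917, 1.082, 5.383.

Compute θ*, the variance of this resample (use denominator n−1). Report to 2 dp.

θ* = 3.57

Mean = 2.9528; sum of squared deviations = 28.5466
s² = 28.5466 / 8 = 3.5683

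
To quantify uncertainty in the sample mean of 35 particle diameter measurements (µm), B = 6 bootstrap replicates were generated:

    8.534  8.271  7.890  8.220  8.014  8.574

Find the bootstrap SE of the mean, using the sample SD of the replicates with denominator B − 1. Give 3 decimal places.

SE* = 0.273

Bootstrap SE is the standard deviation of the 6 replicate means.
Mean of replicates: (8.534 + 8.271 + 7.890 + 8.220 + 8.014 + 8.574) / 6 = 49.5030 / 6 = 8.2505
Sum of squared deviations: (+0.2835)² + (+0.0205)² + (−0.3605)² + (−0.0305)² + (−0.2365)² + (+0.3235)² = 0.3723
Variance = 0.3723 / 5 = 0.0745
SE* = √0.0745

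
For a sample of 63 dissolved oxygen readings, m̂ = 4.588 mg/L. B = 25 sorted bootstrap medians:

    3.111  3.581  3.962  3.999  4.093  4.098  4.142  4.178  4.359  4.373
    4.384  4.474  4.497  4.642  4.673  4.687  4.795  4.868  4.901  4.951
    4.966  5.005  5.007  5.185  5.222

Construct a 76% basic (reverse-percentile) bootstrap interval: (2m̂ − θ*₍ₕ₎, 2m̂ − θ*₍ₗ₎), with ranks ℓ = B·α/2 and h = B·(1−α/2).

(4.171, 5.214)

Percentile endpoints at ranks 3 and 22: θ*₍3₎ = 3.962, θ*₍22₎ = 5.005.
Basic interval reflects these around m̂:
  lower = 2 × 4.588 − 5.005 = 4.171
  upper = 2 × 4.588 − 3.962 = 5.214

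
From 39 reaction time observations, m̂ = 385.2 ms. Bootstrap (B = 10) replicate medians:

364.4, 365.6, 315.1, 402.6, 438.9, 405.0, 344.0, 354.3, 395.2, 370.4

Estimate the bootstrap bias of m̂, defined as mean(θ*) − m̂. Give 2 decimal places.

bias = −9.65

mean(θ*) = (364.4 + 365.6 + 315.1 + 402.6 + 438.9 + 405.0 + 344.0 + 354.3 + 395.2 + 370.4) / 10 = 375.550
bias = 375.550 − 385.2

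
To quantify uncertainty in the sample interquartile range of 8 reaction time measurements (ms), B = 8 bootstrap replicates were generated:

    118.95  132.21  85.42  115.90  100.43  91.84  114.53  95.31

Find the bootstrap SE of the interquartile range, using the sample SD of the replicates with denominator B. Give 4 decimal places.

SE* = 14.9556

Bootstrap SE is the standard deviation of the 8 replicate interquartile ranges.
Mean of replicates: (118.95 + 132.21 + 85.42 + 115.90 + 100.43 + 91.84 + 114.53 + 95.31) / 8 = 854.59000 / 8 = 106.82375
Sum of squared deviations: (+12.12625)² + (+25.38625)² + (−21.40375)² + (+9.07625)² + (−6.39375)² + (−14.98375)² + (+7.70625)² + (−11.51375)² = 1789.35199
Variance = 1789.35199 / 8 = 223.66900
SE* = √223.66900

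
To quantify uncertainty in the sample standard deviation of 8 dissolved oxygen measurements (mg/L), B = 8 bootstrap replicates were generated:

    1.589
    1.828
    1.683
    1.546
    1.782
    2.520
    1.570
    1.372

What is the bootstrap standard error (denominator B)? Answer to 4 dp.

Bootstrap SE is the standard deviation of the 8 replicate standard deviations.
Mean of replicates: (1.589 + 1.828 + 1.683 + 1.546 + 1.782 + 2.520 + 1.570 + 1.372) / 8 = 13.89000 / 8 = 1.73625
Sum of squared deviations: (−0.14725)² + (+0.09175)² + (−0.05325)² + (−0.19025)² + (+0.04575)² + (+0.78375)² + (−0.16625)² + (−0.36425)² = 0.84581
Variance = 0.84581 / 8 = 0.10573
SE* = √0.10573

SE* = 0.3252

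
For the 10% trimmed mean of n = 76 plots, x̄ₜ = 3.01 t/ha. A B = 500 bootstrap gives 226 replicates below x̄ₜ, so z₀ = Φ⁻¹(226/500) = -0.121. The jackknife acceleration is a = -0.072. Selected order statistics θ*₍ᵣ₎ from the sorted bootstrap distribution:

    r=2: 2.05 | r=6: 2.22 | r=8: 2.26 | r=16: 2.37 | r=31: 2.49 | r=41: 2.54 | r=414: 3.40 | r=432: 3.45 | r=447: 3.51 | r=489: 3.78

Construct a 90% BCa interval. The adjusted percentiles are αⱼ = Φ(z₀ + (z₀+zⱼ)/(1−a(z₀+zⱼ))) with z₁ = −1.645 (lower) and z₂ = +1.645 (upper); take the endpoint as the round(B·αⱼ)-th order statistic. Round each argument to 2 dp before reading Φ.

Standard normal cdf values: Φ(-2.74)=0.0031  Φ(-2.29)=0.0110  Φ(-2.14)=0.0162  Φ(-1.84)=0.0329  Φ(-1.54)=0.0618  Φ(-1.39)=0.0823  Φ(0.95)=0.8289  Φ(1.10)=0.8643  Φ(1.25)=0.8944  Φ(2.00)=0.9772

Lower: z₀ + z₁ = -0.121 + (-1.645) = -1.766; 1 − a(z₀+z₁) = 1 − (-0.072)(-1.766) = 0.8728; argument = -0.121 + (-1.766)/0.8728 = -2.1443 → -2.14.
α₁ = Φ(-2.14) = 0.0162; rank = round(500 × 0.0162) = 8; θ*₍8₎ = 2.26.
Upper: z₀ + z₂ = 1.524; 1 − a(z₀+z₂) = 1.1097; argument = 1.2523 → 1.25; α₂ = 0.8944; rank = 447; θ*₍447₎ = 3.51.

(2.26, 3.51)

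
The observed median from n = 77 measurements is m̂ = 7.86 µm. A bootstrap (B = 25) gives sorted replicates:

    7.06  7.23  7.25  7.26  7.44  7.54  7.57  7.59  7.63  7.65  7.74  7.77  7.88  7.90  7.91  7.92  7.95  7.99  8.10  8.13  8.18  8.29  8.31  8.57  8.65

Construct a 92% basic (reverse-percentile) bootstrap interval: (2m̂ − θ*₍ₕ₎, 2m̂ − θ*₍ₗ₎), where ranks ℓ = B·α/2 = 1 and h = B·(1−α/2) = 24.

(7.15, 8.66)

Percentile endpoints at ranks 1 and 24: θ*₍1₎ = 7.06, θ*₍24₎ = 8.57.
Basic interval reflects these around m̂:
  lower = 2 × 7.86 − 8.57 = 7.15
  upper = 2 × 7.86 − 7.06 = 8.66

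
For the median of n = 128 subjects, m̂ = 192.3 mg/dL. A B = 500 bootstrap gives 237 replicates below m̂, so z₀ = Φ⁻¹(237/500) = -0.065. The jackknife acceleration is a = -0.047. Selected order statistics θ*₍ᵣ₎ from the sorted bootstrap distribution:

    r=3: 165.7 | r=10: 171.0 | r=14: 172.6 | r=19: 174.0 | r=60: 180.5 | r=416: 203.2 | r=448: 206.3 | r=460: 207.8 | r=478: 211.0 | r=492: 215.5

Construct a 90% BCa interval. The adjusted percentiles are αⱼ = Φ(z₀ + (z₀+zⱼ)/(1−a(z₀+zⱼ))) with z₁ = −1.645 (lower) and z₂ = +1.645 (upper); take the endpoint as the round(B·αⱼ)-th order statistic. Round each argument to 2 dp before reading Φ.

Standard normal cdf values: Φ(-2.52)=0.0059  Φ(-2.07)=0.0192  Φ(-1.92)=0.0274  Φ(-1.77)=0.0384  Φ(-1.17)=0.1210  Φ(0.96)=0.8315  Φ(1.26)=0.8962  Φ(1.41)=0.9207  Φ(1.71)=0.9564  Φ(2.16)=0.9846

(172.6, 207.8)

Lower: z₀ + z₁ = -0.065 + (-1.645) = -1.710; 1 − a(z₀+z₁) = 1 − (-0.047)(-1.710) = 0.9196; argument = -0.065 + (-1.710)/0.9196 = -1.9244 → -1.92.
α₁ = Φ(-1.92) = 0.0274; rank = round(500 × 0.0274) = 14; θ*₍14₎ = 172.6.
Upper: z₀ + z₂ = 1.580; 1 − a(z₀+z₂) = 1.0743; argument = 1.4058 → 1.41; α₂ = 0.9207; rank = 460; θ*₍460₎ = 207.8.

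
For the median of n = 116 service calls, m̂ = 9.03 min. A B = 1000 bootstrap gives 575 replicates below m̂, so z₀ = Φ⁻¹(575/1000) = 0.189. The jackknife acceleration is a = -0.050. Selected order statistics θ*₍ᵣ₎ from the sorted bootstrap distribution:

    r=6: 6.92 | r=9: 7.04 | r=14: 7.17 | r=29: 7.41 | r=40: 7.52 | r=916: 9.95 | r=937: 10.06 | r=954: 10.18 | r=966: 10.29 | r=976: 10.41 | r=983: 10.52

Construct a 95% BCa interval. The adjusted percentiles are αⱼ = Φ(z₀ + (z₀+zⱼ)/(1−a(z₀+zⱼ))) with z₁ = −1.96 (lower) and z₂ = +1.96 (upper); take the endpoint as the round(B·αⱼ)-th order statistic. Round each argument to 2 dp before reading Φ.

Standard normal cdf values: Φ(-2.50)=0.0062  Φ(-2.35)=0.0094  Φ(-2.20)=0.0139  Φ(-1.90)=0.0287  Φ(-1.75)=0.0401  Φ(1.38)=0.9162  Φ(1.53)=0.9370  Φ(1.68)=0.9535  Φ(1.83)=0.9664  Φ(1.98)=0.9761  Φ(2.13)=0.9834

Lower: z₀ + z₁ = 0.189 + (-1.960) = -1.771; 1 − a(z₀+z₁) = 1 − (-0.050)(-1.771) = 0.9114; argument = 0.189 + (-1.771)/0.9114 = -1.7541 → -1.75.
α₁ = Φ(-1.75) = 0.0401; rank = round(1000 × 0.0401) = 40; θ*₍40₎ = 7.52.
Upper: z₀ + z₂ = 2.149; 1 − a(z₀+z₂) = 1.1075; argument = 2.1295 → 2.13; α₂ = 0.9834; rank = 983; θ*₍983₎ = 10.52.

(7.52, 10.52)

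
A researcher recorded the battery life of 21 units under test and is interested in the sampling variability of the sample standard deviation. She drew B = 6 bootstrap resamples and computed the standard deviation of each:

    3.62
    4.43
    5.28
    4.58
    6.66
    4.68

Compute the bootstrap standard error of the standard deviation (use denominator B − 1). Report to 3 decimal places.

SE* = 1.025

Bootstrap SE is the standard deviation of the 6 replicate standard deviations.
Mean of replicates: (3.62 + 4.43 + 5.28 + 4.58 + 6.66 + 4.68) / 6 = 29.2500 / 6 = 4.8750
Sum of squared deviations: (−1.2550)² + (−0.4450)² + (+0.4050)² + (−0.2950)² + (+1.7850)² + (−0.1950)² = 5.2484
Variance = 5.2484 / 5 = 1.0497
SE* = √1.0497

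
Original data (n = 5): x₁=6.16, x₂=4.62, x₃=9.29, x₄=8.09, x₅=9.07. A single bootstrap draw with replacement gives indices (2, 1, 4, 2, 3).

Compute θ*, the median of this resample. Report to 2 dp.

θ* = 6.16

Resample values: 4.62, 6.16, 8.09, 4.62, 9.29.
Sorted: 4.62, 4.62, 6.16, 8.09, 9.29
Median = middle value = 6.16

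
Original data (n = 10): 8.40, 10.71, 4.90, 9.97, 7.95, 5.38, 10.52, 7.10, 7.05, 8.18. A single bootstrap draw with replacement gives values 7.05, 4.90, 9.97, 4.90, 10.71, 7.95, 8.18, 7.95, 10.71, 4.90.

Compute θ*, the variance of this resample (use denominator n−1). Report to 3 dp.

θ* = 5.285

Mean = 7.7220; sum of squared deviations = 47.5662
s² = 47.5662 / 9 = 5.2851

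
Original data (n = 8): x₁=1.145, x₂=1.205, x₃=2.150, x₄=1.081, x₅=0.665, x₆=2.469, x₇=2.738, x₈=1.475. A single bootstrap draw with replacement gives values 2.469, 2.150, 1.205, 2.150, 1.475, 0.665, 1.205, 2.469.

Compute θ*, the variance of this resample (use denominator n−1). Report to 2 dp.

Mean = 1.7235; sum of squared deviations = 3.1952
s² = 3.1952 / 7 = 0.4565

θ* = 0.46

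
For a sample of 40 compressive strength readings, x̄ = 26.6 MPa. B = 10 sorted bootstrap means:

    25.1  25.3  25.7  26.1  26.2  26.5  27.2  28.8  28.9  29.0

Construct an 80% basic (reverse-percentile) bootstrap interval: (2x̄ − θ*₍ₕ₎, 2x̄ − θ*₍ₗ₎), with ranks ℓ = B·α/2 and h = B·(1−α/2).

Percentile endpoints at ranks 1 and 9: θ*₍1₎ = 25.1, θ*₍9₎ = 28.9.
Basic interval reflects these around x̄:
  lower = 2 × 26.6 − 28.9 = 24.3
  upper = 2 × 26.6 − 25.1 = 28.1

(24.3, 28.1)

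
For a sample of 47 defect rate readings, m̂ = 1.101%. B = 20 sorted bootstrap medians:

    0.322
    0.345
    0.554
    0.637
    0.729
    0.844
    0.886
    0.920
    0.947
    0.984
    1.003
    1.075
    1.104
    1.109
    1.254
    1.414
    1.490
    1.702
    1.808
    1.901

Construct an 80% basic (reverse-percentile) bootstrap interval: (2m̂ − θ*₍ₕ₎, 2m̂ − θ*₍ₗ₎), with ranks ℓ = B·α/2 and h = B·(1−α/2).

(0.500, 1.857)

Percentile endpoints at ranks 2 and 18: θ*₍2₎ = 0.345, θ*₍18₎ = 1.702.
Basic interval reflects these around m̂:
  lower = 2 × 1.101 − 1.702 = 0.500
  upper = 2 × 1.101 − 0.345 = 1.857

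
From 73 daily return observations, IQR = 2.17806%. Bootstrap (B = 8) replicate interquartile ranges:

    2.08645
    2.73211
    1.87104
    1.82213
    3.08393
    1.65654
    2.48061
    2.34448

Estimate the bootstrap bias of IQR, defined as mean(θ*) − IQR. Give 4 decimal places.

mean(θ*) = (2.08645 + 2.73211 + 1.87104 + 1.82213 + 3.08393 + 1.65654 + 2.48061 + 2.34448) / 8 = 2.25966
bias = 2.25966 − 2.17806

bias = +0.0816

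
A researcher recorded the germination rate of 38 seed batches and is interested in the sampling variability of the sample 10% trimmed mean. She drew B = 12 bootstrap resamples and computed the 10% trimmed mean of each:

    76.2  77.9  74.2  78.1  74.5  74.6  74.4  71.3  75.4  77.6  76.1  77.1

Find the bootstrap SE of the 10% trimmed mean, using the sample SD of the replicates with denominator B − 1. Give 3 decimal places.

SE* = 1.966

Bootstrap SE is the standard deviation of the 12 replicate 10% trimmed means.
Mean of replicates: (76.2 + 77.9 + 74.2 + 78.1 + 74.5 + 74.6 + 74.4 + 71.3 + 75.4 + 77.6 + 76.1 + 77.1) / 12 = 907.4000 / 12 = 75.6167
Sum of squared deviations: (+0.5833)² + (+2.2833)² + (−1.4167)² + (+2.4833)² + (−1.1167)² + (−1.0167)² + (−1.2167)² + (−4.3167)² + (−0.2167)² + (+1.9833)² + (+0.4833)² + (+1.4833)² = 42.5367
Variance = 42.5367 / 11 = 3.8670
SE* = √3.8670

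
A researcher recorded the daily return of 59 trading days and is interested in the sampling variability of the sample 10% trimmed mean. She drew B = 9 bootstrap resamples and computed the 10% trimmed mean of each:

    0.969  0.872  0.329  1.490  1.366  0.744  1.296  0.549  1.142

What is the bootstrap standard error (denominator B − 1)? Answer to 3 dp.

Bootstrap SE is the standard deviation of the 9 replicate 10% trimmed means.
Mean of replicates: (0.969 + 0.872 + 0.329 + 1.490 + 1.366 + 0.744 + 1.296 + 0.549 + 1.142) / 9 = 8.7570 / 9 = 0.9730
Sum of squared deviations: (−0.0040)² + (−0.1010)² + (−0.6440)² + (+0.5170)² + (+0.3930)² + (−0.2290)² + (+0.3230)² + (−0.4240)² + (+0.1690)² = 1.2118
Variance = 1.2118 / 8 = 0.1515
SE* = √0.1515

SE* = 0.389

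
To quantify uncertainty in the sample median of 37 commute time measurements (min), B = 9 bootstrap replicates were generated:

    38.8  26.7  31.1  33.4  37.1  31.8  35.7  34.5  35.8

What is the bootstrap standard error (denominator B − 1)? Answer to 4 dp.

Bootstrap SE is the standard deviation of the 9 replicate medians.
Mean of replicates: (38.8 + 26.7 + 31.1 + 33.4 + 37.1 + 31.8 + 35.7 + 34.5 + 35.8) / 9 = 304.90000 / 9 = 33.87778
Sum of squared deviations: (+4.92222)² + (−7.17778)² + (−2.77778)² + (−0.47778)² + (+3.22222)² + (−2.07778)² + (+1.82222)² + (+0.62222)² + (+1.92222)² = 105.79556
Variance = 105.79556 / 8 = 13.22444
SE* = √13.22444

SE* = 3.6365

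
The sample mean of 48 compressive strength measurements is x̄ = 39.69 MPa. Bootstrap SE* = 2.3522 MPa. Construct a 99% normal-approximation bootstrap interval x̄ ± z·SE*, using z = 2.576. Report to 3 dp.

Margin = 2.576 × 2.3522 = 6.0593
Interval: 39.69 ± 6.0593

(33.631, 45.749)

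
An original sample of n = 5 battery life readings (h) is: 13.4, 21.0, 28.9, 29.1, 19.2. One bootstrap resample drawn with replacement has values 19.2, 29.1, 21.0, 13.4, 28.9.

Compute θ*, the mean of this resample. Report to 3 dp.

Mean = (19.2 + 29.1 + 21.0 + 13.4 + 28.9) / 5 = 111.60 / 5 = 22.320

θ* = 22.320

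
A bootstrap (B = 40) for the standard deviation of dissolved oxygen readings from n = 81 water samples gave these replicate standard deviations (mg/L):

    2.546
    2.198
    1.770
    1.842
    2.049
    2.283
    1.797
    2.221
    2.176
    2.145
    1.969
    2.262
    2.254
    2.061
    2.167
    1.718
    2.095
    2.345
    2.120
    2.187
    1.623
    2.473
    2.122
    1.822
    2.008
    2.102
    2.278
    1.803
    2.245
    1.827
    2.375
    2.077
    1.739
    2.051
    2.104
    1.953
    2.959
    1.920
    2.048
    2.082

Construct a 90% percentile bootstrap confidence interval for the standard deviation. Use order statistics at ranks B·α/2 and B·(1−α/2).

(1.718, 2.473)

Sorted replicates: 1.623, 1.718, 1.739, 1.770, 1.797, 1.803, 1.822, 1.827, 1.842, 1.920, 1.953, 1.969, 2.008, 2.048, 2.049, 2.051, 2.061, 2.077, 2.082, 2.095, 2.102, 2.104, 2.120, 2.122, 2.145, 2.167, 2.176, 2.187, 2.198, 2.221, 2.245, 2.254, 2.262, 2.278, 2.283, 2.345, 2.375, 2.473, 2.546, 2.959
α = 0.10; lower rank = 40 × 0.050 = 2; upper rank = 40 × 0.950 = 38.
The 2nd smallest replicate is 1.718; the 38th is 2.473.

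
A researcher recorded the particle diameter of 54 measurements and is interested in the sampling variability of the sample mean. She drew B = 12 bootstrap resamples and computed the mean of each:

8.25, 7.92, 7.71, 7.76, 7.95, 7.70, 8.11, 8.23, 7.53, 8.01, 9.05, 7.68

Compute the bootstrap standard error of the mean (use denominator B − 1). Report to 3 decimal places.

SE* = 0.404

Bootstrap SE is the standard deviation of the 12 replicate means.
Mean of replicates: (8.25 + 7.92 + 7.71 + 7.76 + 7.95 + 7.70 + 8.11 + 8.23 + 7.53 + 8.01 + 9.05 + 7.68) / 12 = 95.9000 / 12 = 7.9917
Sum of squared deviations: (+0.2583)² + (−0.0717)² + (−0.2817)² + (−0.2317)² + (−0.0417)² + (−0.2917)² + (+0.1183)² + (+0.2383)² + (−0.4617)² + (+0.0183)² + (+1.0583)² + (−0.3117)² = 1.7932
Variance = 1.7932 / 11 = 0.1630
SE* = √0.1630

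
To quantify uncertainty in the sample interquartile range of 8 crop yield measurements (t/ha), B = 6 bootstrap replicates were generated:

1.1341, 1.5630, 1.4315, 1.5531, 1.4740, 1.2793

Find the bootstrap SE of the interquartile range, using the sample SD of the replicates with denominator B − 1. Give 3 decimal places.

SE* = 0.168

Bootstrap SE is the standard deviation of the 6 replicate interquartile ranges.
Mean of replicates: (1.1341 + 1.5630 + 1.4315 + 1.5531 + 1.4740 + 1.2793) / 6 = 8.43500 / 6 = 1.40583
Sum of squared deviations: (−0.27173)² + (+0.15717)² + (+0.02567)² + (+0.14727)² + (+0.06817)² + (−0.12653)² = 0.14154
Variance = 0.14154 / 5 = 0.02831
SE* = √0.02831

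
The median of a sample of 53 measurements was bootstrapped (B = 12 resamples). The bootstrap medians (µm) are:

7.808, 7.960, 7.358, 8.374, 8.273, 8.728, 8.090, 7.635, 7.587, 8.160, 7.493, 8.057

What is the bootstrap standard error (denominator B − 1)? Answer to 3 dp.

Bootstrap SE is the standard deviation of the 12 replicate medians.
Mean of replicates: (7.808 + 7.960 + 7.358 + 8.374 + 8.273 + 8.728 + 8.090 + 7.635 + 7.587 + 8.160 + 7.493 + 8.057) / 12 = 95.5230 / 12 = 7.9602
Sum of squared deviations: (−0.1522)² + (−0.0002)² + (−0.6022)² + (+0.4138)² + (+0.3128)² + (+0.7678)² + (+0.1298)² + (−0.3252)² + (−0.3732)² + (+0.1998)² + (−0.4672)² + (+0.0968)² = 1.7738
Variance = 1.7738 / 11 = 0.1613
SE* = √0.1613

SE* = 0.402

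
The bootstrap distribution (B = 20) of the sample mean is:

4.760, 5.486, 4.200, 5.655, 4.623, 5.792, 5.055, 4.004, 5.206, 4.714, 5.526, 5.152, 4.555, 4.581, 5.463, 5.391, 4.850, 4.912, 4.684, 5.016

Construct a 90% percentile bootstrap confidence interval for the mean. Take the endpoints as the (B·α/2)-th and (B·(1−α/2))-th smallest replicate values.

Sorted replicates: 4.004, 4.200, 4.555, 4.581, 4.623, 4.684, 4.714, 4.760, 4.850, 4.912, 5.016, 5.055, 5.152, 5.206, 5.391, 5.463, 5.486, 5.526, 5.655, 5.792
α = 0.10; lower rank = 20 × 0.050 = 1; upper rank = 20 × 0.950 = 19.
The 1st smallest replicate is 4.004; the 19th is 5.655.

(4.004, 5.655)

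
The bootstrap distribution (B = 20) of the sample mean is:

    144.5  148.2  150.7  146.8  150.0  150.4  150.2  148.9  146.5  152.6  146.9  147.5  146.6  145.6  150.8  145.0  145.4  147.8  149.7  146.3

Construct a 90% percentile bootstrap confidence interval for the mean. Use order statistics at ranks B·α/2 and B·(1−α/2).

(144.5, 150.8)

Sorted replicates: 144.5, 145.0, 145.4, 145.6, 146.3, 146.5, 146.6, 146.8, 146.9, 147.5, 147.8, 148.2, 148.9, 149.7, 150.0, 150.2, 150.4, 150.7, 150.8, 152.6
α = 0.10; lower rank = 20 × 0.050 = 1; upper rank = 20 × 0.950 = 19.
The 1st smallest replicate is 144.5; the 19th is 150.8.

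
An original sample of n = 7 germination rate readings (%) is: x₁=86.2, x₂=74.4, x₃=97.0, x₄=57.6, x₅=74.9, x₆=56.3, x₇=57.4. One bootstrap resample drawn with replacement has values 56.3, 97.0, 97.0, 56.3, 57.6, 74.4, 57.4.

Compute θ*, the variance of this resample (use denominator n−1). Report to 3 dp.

Mean = 70.8571; sum of squared deviations = 2160.1171
s² = 2160.1171 / 6 = 360.0195

θ* = 360.020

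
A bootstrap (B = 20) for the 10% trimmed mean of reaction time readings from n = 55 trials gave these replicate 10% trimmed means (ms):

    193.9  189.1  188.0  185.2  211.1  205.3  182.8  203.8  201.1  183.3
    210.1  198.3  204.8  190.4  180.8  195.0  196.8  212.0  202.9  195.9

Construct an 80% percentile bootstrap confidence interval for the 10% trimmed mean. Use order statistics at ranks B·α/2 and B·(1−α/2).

Sorted replicates: 180.8, 182.8, 183.3, 185.2, 188.0, 189.1, 190.4, 193.9, 195.0, 195.9, 196.8, 198.3, 201.1, 202.9, 203.8, 204.8, 205.3, 210.1, 211.1, 212.0
α = 0.20; lower rank = 20 × 0.100 = 2; upper rank = 20 × 0.900 = 18.
The 2nd smallest replicate is 182.8; the 18th is 210.1.

(182.8, 210.1)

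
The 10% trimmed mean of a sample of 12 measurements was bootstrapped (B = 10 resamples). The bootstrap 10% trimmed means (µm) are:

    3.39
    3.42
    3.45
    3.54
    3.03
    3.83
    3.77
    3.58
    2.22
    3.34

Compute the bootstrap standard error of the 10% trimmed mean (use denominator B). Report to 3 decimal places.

Bootstrap SE is the standard deviation of the 10 replicate 10% trimmed means.
Mean of replicates: (3.39 + 3.42 + 3.45 + 3.54 + 3.03 + 3.83 + 3.77 + 3.58 + 2.22 + 3.34) / 10 = 33.5700 / 10 = 3.3570
Sum of squared deviations: (+0.0330)² + (+0.0630)² + (+0.0930)² + (+0.1830)² + (−0.3270)² + (+0.4730)² + (+0.4130)² + (+0.2230)² + (−1.1370)² + (−0.0170)² = 1.8912
Variance = 1.8912 / 10 = 0.1891
SE* = √0.1891

SE* = 0.435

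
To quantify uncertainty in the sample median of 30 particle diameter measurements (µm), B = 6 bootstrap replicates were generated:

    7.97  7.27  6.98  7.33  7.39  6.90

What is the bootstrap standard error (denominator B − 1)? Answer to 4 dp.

SE* = 0.3797

Bootstrap SE is the standard deviation of the 6 replicate medians.
Mean of replicates: (7.97 + 7.27 + 6.98 + 7.33 + 7.39 + 6.90) / 6 = 43.84000 / 6 = 7.30667
Sum of squared deviations: (+0.66333)² + (−0.03667)² + (−0.32667)² + (+0.02333)² + (+0.08333)² + (−0.40667)² = 0.72093
Variance = 0.72093 / 5 = 0.14419
SE* = √0.14419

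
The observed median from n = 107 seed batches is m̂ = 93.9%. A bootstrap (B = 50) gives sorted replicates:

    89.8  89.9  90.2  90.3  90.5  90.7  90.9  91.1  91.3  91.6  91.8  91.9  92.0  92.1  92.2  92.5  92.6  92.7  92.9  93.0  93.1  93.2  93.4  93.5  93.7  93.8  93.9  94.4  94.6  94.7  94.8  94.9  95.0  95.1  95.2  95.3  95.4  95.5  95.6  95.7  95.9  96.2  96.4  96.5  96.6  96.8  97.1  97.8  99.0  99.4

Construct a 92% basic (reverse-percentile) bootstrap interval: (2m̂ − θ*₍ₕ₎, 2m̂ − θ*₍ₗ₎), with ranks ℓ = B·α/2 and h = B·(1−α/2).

(90.0, 97.9)

Percentile endpoints at ranks 2 and 48: θ*₍2₎ = 89.9, θ*₍48₎ = 97.8.
Basic interval reflects these around m̂:
  lower = 2 × 93.9 − 97.8 = 90.0
  upper = 2 × 93.9 − 89.9 = 97.9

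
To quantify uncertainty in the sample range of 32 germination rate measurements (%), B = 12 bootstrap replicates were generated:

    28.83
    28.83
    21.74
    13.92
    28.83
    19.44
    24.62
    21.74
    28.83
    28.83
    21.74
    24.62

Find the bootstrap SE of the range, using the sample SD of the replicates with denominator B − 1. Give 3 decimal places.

Bootstrap SE is the standard deviation of the 12 replicate ranges.
Mean of replicates: (28.83 + 28.83 + 21.74 + 13.92 + 28.83 + 19.44 + 24.62 + 21.74 + 28.83 + 28.83 + 21.74 + 24.62) / 12 = 291.9700 / 12 = 24.3308
Sum of squared deviations: (+4.4992)² + (+4.4992)² + (−2.5908)² + (−10.4108)² + (+4.4992)² + (−4.8908)² + (+0.2892)² + (−2.5908)² + (+4.4992)² + (+4.4992)² + (−2.5908)² + (+0.2892)² = 253.8227
Variance = 253.8227 / 11 = 23.0748
SE* = √23.0748

SE* = 4.804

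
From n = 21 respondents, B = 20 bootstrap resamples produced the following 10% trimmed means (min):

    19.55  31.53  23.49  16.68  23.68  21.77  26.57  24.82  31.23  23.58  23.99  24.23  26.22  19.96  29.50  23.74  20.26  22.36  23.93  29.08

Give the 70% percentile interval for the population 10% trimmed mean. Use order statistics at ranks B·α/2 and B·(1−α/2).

(19.96, 29.08)

Sorted replicates: 16.68, 19.55, 19.96, 20.26, 21.77, 22.36, 23.49, 23.58, 23.68, 23.74, 23.93, 23.99, 24.23, 24.82, 26.22, 26.57, 29.08, 29.50, 31.23, 31.53
α = 0.30; lower rank = 20 × 0.150 = 3; upper rank = 20 × 0.850 = 17.
The 3rd smallest replicate is 19.96; the 17th is 29.08.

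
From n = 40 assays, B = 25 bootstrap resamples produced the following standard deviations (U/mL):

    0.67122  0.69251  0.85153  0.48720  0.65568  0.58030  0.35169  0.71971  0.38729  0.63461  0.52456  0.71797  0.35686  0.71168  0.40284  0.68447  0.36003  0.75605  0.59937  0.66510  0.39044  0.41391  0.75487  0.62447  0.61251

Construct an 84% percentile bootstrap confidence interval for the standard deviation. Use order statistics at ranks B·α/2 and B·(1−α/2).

(0.35686, 0.75487)

Sorted replicates: 0.35169, 0.35686, 0.36003, 0.38729, 0.39044, 0.40284, 0.41391, 0.48720, 0.52456, 0.58030, 0.59937, 0.61251, 0.62447, 0.63461, 0.65568, 0.66510, 0.67122, 0.68447, 0.69251, 0.71168, 0.71797, 0.71971, 0.75487, 0.75605, 0.85153
α = 0.16; lower rank = 25 × 0.080 = 2; upper rank = 25 × 0.920 = 23.
The 2nd smallest replicate is 0.35686; the 23rd is 0.75487.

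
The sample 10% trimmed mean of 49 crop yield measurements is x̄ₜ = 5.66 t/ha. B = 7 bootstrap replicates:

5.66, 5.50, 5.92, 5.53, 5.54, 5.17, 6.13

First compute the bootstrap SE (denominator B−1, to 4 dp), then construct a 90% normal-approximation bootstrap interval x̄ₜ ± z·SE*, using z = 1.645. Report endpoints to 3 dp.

(5.148, 6.172)

Mean of replicates = 5.6357; sum of squared deviations = 0.5814; SE* = √(0.5814/6) = 0.3113
Margin = 1.645 × 0.3113 = 0.5121
Interval: 5.66 ± 0.5121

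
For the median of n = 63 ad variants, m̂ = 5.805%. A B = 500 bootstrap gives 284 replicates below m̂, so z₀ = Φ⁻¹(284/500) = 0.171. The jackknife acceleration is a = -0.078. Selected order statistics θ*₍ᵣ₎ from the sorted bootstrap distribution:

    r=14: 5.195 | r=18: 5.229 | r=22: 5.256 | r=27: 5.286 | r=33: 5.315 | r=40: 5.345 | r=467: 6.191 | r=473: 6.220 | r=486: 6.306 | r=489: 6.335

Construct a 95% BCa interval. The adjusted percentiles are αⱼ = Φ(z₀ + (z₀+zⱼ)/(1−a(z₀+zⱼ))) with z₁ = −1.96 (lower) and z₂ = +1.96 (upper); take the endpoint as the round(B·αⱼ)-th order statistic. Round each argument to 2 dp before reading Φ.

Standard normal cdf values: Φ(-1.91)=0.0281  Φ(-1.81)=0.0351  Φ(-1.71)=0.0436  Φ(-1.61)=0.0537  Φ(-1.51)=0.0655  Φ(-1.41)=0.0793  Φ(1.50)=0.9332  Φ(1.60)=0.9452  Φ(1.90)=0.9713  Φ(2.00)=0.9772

(5.195, 6.335)

Lower: z₀ + z₁ = 0.171 + (-1.960) = -1.789; 1 − a(z₀+z₁) = 1 − (-0.078)(-1.789) = 0.8605; argument = 0.171 + (-1.789)/0.8605 = -1.9081 → -1.91.
α₁ = Φ(-1.91) = 0.0281; rank = round(500 × 0.0281) = 14; θ*₍14₎ = 5.195.
Upper: z₀ + z₂ = 2.131; 1 − a(z₀+z₂) = 1.1662; argument = 1.9983 → 2.00; α₂ = 0.9772; rank = 489; θ*₍489₎ = 6.335.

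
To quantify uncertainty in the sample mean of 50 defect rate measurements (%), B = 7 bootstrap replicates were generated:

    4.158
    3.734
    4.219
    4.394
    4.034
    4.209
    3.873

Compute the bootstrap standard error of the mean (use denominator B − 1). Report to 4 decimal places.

SE* = 0.2254

Bootstrap SE is the standard deviation of the 7 replicate means.
Mean of replicates: (4.158 + 3.734 + 4.219 + 4.394 + 4.034 + 4.209 + 3.873) / 7 = 28.62100 / 7 = 4.08871
Sum of squared deviations: (+0.06929)² + (−0.35471)² + (+0.13029)² + (+0.30529)² + (−0.05471)² + (+0.12029)² + (−0.21571)² = 0.30479
Variance = 0.30479 / 6 = 0.05080
SE* = √0.05080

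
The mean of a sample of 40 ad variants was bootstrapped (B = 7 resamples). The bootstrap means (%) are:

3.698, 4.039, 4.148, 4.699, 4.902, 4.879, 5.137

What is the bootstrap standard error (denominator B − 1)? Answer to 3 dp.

Bootstrap SE is the standard deviation of the 7 replicate means.
Mean of replicates: (3.698 + 4.039 + 4.148 + 4.699 + 4.902 + 4.879 + 5.137) / 7 = 31.5020 / 7 = 4.5003
Sum of squared deviations: (−0.8023)² + (−0.4613)² + (−0.3523)² + (+0.1987)² + (+0.4017)² + (+0.3787)² + (+0.6367)² = 1.7302
Variance = 1.7302 / 6 = 0.2884
SE* = √0.2884

SE* = 0.537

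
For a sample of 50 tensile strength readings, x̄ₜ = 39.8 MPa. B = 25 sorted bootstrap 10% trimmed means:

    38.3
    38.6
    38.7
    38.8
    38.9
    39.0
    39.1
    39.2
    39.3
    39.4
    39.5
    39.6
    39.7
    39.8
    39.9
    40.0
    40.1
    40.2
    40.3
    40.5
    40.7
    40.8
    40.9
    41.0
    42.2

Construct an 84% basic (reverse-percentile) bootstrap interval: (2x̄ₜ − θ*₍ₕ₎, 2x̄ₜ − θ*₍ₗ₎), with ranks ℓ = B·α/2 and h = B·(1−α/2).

Percentile endpoints at ranks 2 and 23: θ*₍2₎ = 38.6, θ*₍23₎ = 40.9.
Basic interval reflects these around x̄ₜ:
  lower = 2 × 39.8 − 40.9 = 38.7
  upper = 2 × 39.8 − 38.6 = 41.0

(38.7, 41.0)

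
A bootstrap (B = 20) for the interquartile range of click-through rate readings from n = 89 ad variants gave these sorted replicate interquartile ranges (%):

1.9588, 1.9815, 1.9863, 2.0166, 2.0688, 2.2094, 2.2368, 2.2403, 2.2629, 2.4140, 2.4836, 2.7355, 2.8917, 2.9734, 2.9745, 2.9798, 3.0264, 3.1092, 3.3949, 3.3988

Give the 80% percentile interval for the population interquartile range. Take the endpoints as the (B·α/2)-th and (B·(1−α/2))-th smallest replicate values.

α = 0.20; lower rank = 20 × 0.100 = 2; upper rank = 20 × 0.900 = 18.
The 2nd smallest replicate is 1.9815; the 18th is 3.1092.

(1.9815, 3.1092)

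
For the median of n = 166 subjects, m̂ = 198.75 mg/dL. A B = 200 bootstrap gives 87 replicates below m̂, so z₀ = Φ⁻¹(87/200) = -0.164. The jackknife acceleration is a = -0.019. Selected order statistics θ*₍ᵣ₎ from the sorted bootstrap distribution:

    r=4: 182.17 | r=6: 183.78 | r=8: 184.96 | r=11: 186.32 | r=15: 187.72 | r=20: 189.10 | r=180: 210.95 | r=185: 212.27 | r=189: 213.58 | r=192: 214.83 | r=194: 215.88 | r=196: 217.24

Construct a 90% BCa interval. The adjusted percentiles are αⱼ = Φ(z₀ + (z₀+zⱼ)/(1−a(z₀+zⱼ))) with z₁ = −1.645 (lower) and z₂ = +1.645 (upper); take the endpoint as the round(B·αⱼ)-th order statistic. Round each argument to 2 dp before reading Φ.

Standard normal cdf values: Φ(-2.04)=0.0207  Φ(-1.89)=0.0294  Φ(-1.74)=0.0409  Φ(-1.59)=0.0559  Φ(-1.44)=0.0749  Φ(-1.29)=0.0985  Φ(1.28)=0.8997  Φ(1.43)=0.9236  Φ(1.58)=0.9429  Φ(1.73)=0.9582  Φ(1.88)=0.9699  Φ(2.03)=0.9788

(182.17, 210.95)

Lower: z₀ + z₁ = -0.164 + (-1.645) = -1.809; 1 − a(z₀+z₁) = 1 − (-0.019)(-1.809) = 0.9656; argument = -0.164 + (-1.809)/0.9656 = -2.0374 → -2.04.
α₁ = Φ(-2.04) = 0.0207; rank = round(200 × 0.0207) = 4; θ*₍4₎ = 182.17.
Upper: z₀ + z₂ = 1.481; 1 − a(z₀+z₂) = 1.0281; argument = 1.2765 → 1.28; α₂ = 0.8997; rank = 180; θ*₍180₎ = 210.95.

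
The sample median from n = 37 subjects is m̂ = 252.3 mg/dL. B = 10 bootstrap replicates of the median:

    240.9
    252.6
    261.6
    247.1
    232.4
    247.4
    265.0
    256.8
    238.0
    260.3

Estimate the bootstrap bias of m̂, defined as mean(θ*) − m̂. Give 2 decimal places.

mean(θ*) = (240.9 + 252.6 + 261.6 + 247.1 + 232.4 + 247.4 + 265.0 + 256.8 + 238.0 + 260.3) / 10 = 250.210
bias = 250.210 − 252.3

bias = −2.09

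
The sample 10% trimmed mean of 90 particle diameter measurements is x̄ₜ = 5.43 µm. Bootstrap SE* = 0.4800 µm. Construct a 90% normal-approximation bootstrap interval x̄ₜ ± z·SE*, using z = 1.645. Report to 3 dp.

(4.640, 6.220)

Margin = 1.645 × 0.4800 = 0.7896
Interval: 5.43 ± 0.7896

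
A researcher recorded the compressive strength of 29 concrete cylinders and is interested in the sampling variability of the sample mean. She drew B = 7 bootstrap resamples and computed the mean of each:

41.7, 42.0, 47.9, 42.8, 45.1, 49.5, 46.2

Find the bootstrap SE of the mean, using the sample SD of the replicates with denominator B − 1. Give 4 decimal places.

SE* = 3.0231

Bootstrap SE is the standard deviation of the 7 replicate means.
Mean of replicates: (41.7 + 42.0 + 47.9 + 42.8 + 45.1 + 49.5 + 46.2) / 7 = 315.20000 / 7 = 45.02857
Sum of squared deviations: (−3.32857)² + (−3.02857)² + (+2.87143)² + (−2.22857)² + (+0.07143)² + (+4.47143)² + (+1.17143)² = 54.83429
Variance = 54.83429 / 6 = 9.13905
SE* = √9.13905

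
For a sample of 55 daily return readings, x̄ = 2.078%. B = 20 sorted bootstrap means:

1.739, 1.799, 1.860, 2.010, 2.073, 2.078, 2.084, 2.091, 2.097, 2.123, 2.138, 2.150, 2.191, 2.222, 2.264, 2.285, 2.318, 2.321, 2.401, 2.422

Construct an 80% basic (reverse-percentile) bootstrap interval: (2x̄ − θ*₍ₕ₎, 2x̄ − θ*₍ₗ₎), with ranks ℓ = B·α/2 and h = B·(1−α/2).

Percentile endpoints at ranks 2 and 18: θ*₍2₎ = 1.799, θ*₍18₎ = 2.321.
Basic interval reflects these around x̄:
  lower = 2 × 2.078 − 2.321 = 1.835
  upper = 2 × 2.078 − 1.799 = 2.357

(1.835, 2.357)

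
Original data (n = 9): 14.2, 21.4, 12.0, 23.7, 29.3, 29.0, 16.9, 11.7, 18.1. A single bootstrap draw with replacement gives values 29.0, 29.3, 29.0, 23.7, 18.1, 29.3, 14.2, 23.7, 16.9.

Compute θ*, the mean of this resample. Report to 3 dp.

Mean = (29.0 + 29.3 + 29.0 + 23.7 + 18.1 + 29.3 + 14.2 + 23.7 + 16.9) / 9 = 213.20 / 9 = 23.689

θ* = 23.689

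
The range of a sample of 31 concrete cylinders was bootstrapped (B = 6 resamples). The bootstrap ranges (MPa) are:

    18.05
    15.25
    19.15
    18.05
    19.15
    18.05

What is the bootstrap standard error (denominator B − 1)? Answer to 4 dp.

Bootstrap SE is the standard deviation of the 6 replicate ranges.
Mean of replicates: (18.05 + 15.25 + 19.15 + 18.05 + 19.15 + 18.05) / 6 = 107.70000 / 6 = 17.95000
Sum of squared deviations: (+0.10000)² + (−2.70000)² + (+1.20000)² + (+0.10000)² + (+1.20000)² + (+0.10000)² = 10.20000
Variance = 10.20000 / 5 = 2.04000
SE* = √2.04000

SE* = 1.4283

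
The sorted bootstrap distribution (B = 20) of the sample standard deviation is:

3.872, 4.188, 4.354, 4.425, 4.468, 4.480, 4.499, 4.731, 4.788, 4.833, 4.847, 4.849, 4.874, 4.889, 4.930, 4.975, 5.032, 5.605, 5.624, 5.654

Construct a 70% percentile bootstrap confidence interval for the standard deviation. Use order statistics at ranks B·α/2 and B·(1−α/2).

(4.354, 5.032)

α = 0.30; lower rank = 20 × 0.150 = 3; upper rank = 20 × 0.850 = 17.
The 3rd smallest replicate is 4.354; the 17th is 5.032.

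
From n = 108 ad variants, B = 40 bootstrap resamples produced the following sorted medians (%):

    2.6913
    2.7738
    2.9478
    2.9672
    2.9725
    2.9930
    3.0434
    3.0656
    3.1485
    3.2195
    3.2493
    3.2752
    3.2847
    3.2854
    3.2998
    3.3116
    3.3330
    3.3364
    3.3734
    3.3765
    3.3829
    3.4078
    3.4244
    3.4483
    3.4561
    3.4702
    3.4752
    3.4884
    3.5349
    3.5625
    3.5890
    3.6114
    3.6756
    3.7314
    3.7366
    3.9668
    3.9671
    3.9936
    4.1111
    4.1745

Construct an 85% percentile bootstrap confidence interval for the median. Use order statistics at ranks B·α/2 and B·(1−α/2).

(2.9478, 3.9671)

α = 0.15; lower rank = 40 × 0.075 = 3; upper rank = 40 × 0.925 = 37.
The 3rd smallest replicate is 2.9478; the 37th is 3.9671.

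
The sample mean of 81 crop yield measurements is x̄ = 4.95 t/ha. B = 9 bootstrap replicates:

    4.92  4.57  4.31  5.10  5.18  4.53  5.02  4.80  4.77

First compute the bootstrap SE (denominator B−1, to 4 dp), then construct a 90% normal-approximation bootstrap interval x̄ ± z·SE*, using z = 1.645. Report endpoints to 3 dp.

(4.476, 5.424)

Mean of replicates = 4.8000; sum of squared deviations = 0.6640; SE* = √(0.6640/8) = 0.2881
Margin = 1.645 × 0.2881 = 0.4739
Interval: 4.95 ± 0.4739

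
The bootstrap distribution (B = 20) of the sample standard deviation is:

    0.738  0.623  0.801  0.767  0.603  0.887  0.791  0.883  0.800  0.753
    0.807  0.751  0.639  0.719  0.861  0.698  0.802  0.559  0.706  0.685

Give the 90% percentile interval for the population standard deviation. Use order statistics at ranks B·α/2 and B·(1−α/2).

Sorted replicates: 0.559, 0.603, 0.623, 0.639, 0.685, 0.698, 0.706, 0.719, 0.738, 0.751, 0.753, 0.767, 0.791, 0.800, 0.801, 0.802, 0.807, 0.861, 0.883, 0.887
α = 0.10; lower rank = 20 × 0.050 = 1; upper rank = 20 × 0.950 = 19.
The 1st smallest replicate is 0.559; the 19th is 0.883.

(0.559, 0.883)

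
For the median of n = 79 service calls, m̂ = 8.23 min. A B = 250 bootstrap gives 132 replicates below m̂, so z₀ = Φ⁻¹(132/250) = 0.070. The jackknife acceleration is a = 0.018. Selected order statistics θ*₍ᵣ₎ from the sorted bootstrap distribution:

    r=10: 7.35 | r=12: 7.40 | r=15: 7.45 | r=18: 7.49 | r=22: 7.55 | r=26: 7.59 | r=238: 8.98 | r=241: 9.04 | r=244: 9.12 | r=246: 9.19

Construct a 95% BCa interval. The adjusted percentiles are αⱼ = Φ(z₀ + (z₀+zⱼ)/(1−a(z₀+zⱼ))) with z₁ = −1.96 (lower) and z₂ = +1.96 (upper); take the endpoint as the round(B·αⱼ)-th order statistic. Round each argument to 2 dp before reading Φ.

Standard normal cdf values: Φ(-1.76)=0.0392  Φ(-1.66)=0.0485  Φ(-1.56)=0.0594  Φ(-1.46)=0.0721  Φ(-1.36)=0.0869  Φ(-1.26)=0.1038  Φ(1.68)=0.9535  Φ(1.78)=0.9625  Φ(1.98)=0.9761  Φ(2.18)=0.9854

Lower: z₀ + z₁ = 0.070 + (-1.960) = -1.890; 1 − a(z₀+z₁) = 1 − (0.018)(-1.890) = 1.0340; argument = 0.070 + (-1.890)/1.0340 = -1.7578 → -1.76.
α₁ = Φ(-1.76) = 0.0392; rank = round(250 × 0.0392) = 10; θ*₍10₎ = 7.35.
Upper: z₀ + z₂ = 2.030; 1 − a(z₀+z₂) = 0.9635; argument = 2.1770 → 2.18; α₂ = 0.9854; rank = 246; θ*₍246₎ = 9.19.

(7.35, 9.19)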